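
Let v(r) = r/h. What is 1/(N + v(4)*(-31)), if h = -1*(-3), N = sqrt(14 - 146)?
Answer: -93/4141 - 9*I*sqrt(33)/8282 ≈ -0.022458 - 0.0062426*I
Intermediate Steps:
N = 2*I*sqrt(33) (N = sqrt(-132) = 2*I*sqrt(33) ≈ 11.489*I)
h = 3
v(r) = r/3
1/(N + v(4)*(-31)) = 1/(2*I*sqrt(33) + ((1/3)*4)*(-31)) = 1/(2*I*sqrt(33) + (4/3)*(-31)) = 1/(2*I*sqrt(33) - 124/3) = 1/(-124/3 + 2*I*sqrt(33))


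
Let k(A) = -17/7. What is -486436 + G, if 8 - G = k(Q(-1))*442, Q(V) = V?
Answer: -3397482/7 ≈ -4.8535e+5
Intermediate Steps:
k(A) = -17/7 (k(A) = -17*⅐ = -17/7)
G = 7570/7 (G = 8 - (-17)*442/7 = 8 - 1*(-7514/7) = 8 + 7514/7 = 7570/7 ≈ 1081.4)
-486436 + G = -486436 + 7570/7 = -3397482/7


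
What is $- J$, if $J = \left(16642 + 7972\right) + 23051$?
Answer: $-47665$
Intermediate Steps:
$J = 47665$ ($J = 24614 + 23051 = 47665$)
$- J = \left(-1\right) 47665 = -47665$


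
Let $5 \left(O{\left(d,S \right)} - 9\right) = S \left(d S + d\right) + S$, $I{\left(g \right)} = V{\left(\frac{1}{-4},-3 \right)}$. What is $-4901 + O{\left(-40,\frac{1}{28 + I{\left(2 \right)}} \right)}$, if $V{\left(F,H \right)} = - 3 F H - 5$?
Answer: $- \frac{168518528}{34445} \approx -4892.4$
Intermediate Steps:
$V{\left(F,H \right)} = -5 - 3 F H$ ($V{\left(F,H \right)} = - 3 F H - 5 = -5 - 3 F H$)
$I{\left(g \right)} = - \frac{29}{4}$ ($I{\left(g \right)} = -5 - 3 \frac{1}{-4} \left(-3\right) = -5 - \left(- \frac{3}{4}\right) \left(-3\right) = -5 - \frac{9}{4} = - \frac{29}{4}$)
$O{\left(d,S \right)} = 9 + \frac{S}{5} + \frac{S \left(d + S d\right)}{5}$ ($O{\left(d,S \right)} = 9 + \frac{S \left(d S + d\right) + S}{5} = 9 + \frac{S \left(S d + d\right) + S}{5} = 9 + \frac{S \left(d + S d\right) + S}{5} = 9 + \frac{S + S \left(d + S d\right)}{5} = 9 + \left(\frac{S}{5} + \frac{S \left(d + S d\right)}{5}\right) = 9 + \frac{S}{5} + \frac{S \left(d + S d\right)}{5}$)
$-4901 + O{\left(-40,\frac{1}{28 + I{\left(2 \right)}} \right)} = -4901 + \left(9 + \frac{1}{5 \left(28 - \frac{29}{4}\right)} + \frac{1}{5} \frac{1}{28 - \frac{29}{4}} \left(-40\right) + \frac{1}{5} \left(-40\right) \left(\frac{1}{28 - \frac{29}{4}}\right)^{2}\right) = -4901 + \left(9 + \frac{1}{5 \cdot \frac{83}{4}} + \frac{1}{5} \frac{1}{\frac{83}{4}} \left(-40\right) + \frac{1}{5} \left(-40\right) \left(\frac{1}{\frac{83}{4}}\right)^{2}\right) = -4901 + \left(9 + \frac{1}{5} \cdot \frac{4}{83} + \frac{1}{5} \cdot \frac{4}{83} \left(-40\right) + \frac{1}{5} \left(-40\right) \left(\frac{4}{83}\right)^{2}\right) = -4901 + \left(9 + \frac{4}{415} - \frac{32}{83} + \frac{1}{5} \left(-40\right) \frac{16}{6889}\right) = -4901 + \left(9 + \frac{4}{415} - \frac{32}{83} - \frac{128}{6889}\right) = -4901 + \frac{296417}{34445} = - \frac{168518528}{34445}$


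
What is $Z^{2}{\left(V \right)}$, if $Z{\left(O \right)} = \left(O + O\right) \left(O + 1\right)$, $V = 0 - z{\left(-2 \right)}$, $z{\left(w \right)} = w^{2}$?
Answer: $576$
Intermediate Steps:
$V = -4$ ($V = 0 - \left(-2\right)^{2} = 0 - 4 = -4$)
$Z{\left(O \right)} = 2 O \left(1 + O\right)$
$Z^{2}{\left(V \right)} = \left(2 \left(-4\right) \left(1 - 4\right)\right)^{2} = \left(2 \left(-4\right) \left(-3\right)\right)^{2} = 24^{2} = 576$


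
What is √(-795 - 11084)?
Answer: I*√11879 ≈ 108.99*I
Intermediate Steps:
√(-795 - 11084) = √(-11879) = I*√11879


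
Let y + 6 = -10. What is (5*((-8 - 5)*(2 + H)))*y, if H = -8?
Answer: -6240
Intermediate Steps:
y = -16 (y = -6 - 10 = -16)
(5*((-8 - 5)*(2 + H)))*y = (5*((-8 - 5)*(2 - 8)))*(-16) = (5*(-13*(-6)))*(-16) = (5*78)*(-16) = 390*(-16) = -6240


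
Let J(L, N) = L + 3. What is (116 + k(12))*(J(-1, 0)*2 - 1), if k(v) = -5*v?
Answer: 168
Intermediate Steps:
J(L, N) = 3 + L
(116 + k(12))*(J(-1, 0)*2 - 1) = (116 - 5*12)*((3 - 1)*2 - 1) = (116 - 60)*(2*2 - 1) = 56*(4 - 1) = 56*3 = 168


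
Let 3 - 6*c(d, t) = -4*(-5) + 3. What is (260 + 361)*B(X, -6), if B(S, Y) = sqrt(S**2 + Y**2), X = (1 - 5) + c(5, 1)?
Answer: 414*sqrt(202) ≈ 5884.0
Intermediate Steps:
c(d, t) = -10/3 (c(d, t) = 1/2 - (-4*(-5) + 3)/6 = 1/2 - (20 + 3)/6 = 1/2 - 1/6*23 = 1/2 - 23/6 = -10/3)
X = -22/3 (X = (1 - 5) - 10/3 = -4 - 10/3 = -22/3 ≈ -7.3333)
(260 + 361)*B(X, -6) = (260 + 361)*sqrt((-22/3)**2 + (-6)**2) = 621*sqrt(484/9 + 36) = 621*sqrt(808/9) = 621*(2*sqrt(202)/3) = 414*sqrt(202)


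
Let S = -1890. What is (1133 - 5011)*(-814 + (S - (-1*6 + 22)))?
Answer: 10548160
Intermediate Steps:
(1133 - 5011)*(-814 + (S - (-1*6 + 22))) = (1133 - 5011)*(-814 + (-1890 - (-1*6 + 22))) = -3878*(-814 + (-1890 - (-6 + 22))) = -3878*(-814 + (-1890 - 1*16)) = -3878*(-814 + (-1890 - 16)) = -3878*(-814 - 1906) = -3878*(-2720) = 10548160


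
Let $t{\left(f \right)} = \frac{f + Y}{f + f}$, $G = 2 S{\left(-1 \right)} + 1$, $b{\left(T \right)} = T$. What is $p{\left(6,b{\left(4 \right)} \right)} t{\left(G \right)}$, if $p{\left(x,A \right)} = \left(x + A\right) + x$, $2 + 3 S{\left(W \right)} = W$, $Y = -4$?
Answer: $40$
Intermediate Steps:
$S{\left(W \right)} = - \frac{2}{3} + \frac{W}{3}$
$p{\left(x,A \right)} = A + 2 x$ ($p{\left(x,A \right)} = \left(A + x\right) + x = A + 2 x$)
$G = -1$ ($G = 2 \left(- \frac{2}{3} + \frac{1}{3} \left(-1\right)\right) + 1 = 2 \left(- \frac{2}{3} - \frac{1}{3}\right) + 1 = 2 \left(-1\right) + 1 = -2 + 1 = -1$)
$t{\left(f \right)} = \frac{-4 + f}{2 f}$ ($t{\left(f \right)} = \frac{f - 4}{f + f} = \frac{-4 + f}{2 f}$)
$p{\left(6,b{\left(4 \right)} \right)} t{\left(G \right)} = \left(4 + 2 \cdot 6\right) \frac{-4 - 1}{2 \left(-1\right)} = \left(4 + 12\right) \frac{1}{2} \left(-1\right) \left(-5\right) = 16 \cdot \frac{5}{2} = 40$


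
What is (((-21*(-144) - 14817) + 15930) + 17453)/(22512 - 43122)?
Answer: -2159/2061 ≈ -1.0476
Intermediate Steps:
(((-21*(-144) - 14817) + 15930) + 17453)/(22512 - 43122) = (((3024 - 14817) + 15930) + 17453)/(-20610) = ((-11793 + 15930) + 17453)*(-1/20610) = (4137 + 17453)*(-1/20610) = 21590*(-1/20610) = -2159/2061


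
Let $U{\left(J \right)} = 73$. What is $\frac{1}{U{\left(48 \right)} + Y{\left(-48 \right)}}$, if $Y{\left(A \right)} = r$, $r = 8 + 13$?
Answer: $\frac{1}{94} \approx 0.010638$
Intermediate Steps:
$r = 21$
$Y{\left(A \right)} = 21$
$\frac{1}{U{\left(48 \right)} + Y{\left(-48 \right)}} = \frac{1}{73 + 21} = \frac{1}{94}$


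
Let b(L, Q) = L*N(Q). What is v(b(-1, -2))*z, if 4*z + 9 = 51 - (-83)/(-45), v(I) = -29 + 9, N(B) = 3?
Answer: -1807/9 ≈ -200.78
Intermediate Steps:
b(L, Q) = 3*L (b(L, Q) = L*3 = 3*L)
v(I) = -20
z = 1807/180 (z = -9/4 + (51 - (-83)/(-45))/4 = -9/4 + (51 - (-83)*(-1)/45)/4 = -9/4 + (51 - 1*83/45)/4 = -9/4 + (51 - 83/45)/4 = -9/4 + (1/4)*(2212/45) = -9/4 + 553/45 = 1807/180 ≈ 10.039)
v(b(-1, -2))*z = -20*1807/180 = -1807/9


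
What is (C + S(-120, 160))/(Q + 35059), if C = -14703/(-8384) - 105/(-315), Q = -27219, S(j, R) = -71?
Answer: -1733299/197191680 ≈ -0.0087899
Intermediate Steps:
C = 52493/25152 (C = -14703*(-1/8384) - 105*(-1/315) = 14703/8384 + 1/3 = 52493/25152 ≈ 2.0870)
(C + S(-120, 160))/(Q + 35059) = (52493/25152 - 71)/(-27219 + 35059) = -1733299/25152/7840 = -1733299/25152*1/7840 = -1733299/197191680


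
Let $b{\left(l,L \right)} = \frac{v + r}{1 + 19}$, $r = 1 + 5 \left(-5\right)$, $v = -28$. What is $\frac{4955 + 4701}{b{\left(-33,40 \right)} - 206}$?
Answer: $- \frac{48280}{1043} \approx -46.29$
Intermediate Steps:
$r = -24$ ($r = 1 - 25 = -24$)
$b{\left(l,L \right)} = - \frac{13}{5}$ ($b{\left(l,L \right)} = \frac{-28 - 24}{1 + 19} = - \frac{52}{20} = \left(-52\right) \frac{1}{20} = - \frac{13}{5}$)
$\frac{4955 + 4701}{b{\left(-33,40 \right)} - 206} = \frac{4955 + 4701}{- \frac{13}{5} - 206} = \frac{9656}{- \frac{1043}{5}} = 9656 \left(- \frac{5}{1043}\right) = - \frac{48280}{1043}$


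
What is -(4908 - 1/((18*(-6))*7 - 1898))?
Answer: -13025833/2654 ≈ -4908.0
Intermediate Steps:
-(4908 - 1/((18*(-6))*7 - 1898)) = -(4908 - 1/(-108*7 - 1898)) = -(4908 - 1/(-756 - 1898)) = -(4908 - 1/(-2654)) = -(4908 - 1*(-1/2654)) = -(4908 + 1/2654) = -1*13025833/2654 = -13025833/2654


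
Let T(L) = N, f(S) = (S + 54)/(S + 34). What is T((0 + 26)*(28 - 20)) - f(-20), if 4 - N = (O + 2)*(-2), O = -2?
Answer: 11/7 ≈ 1.5714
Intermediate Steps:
f(S) = (54 + S)/(34 + S)
N = 4 (N = 4 - (-2 + 2)*(-2) = 4 - 0*(-2) = 4 - 1*0 = 4 + 0 = 4)
T(L) = 4
T((0 + 26)*(28 - 20)) - f(-20) = 4 - (54 - 20)/(34 - 20) = 4 - 34/14 = 4 - 1*17/7 = 4 - 17/7 = 11/7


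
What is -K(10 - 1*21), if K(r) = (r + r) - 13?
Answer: 35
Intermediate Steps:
K(r) = -13 + 2*r (K(r) = 2*r - 13 = -13 + 2*r)
-K(10 - 1*21) = -(-13 + 2*(10 - 1*21)) = -(-13 + 2*(10 - 21)) = -(-13 + 2*(-11)) = -(-13 - 22) = -1*(-35) = 35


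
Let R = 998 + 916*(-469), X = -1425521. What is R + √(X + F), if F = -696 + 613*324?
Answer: -428606 + I*√1227605 ≈ -4.2861e+5 + 1108.0*I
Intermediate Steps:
F = 197916 (F = -696 + 198612 = 197916)
R = -428606 (R = 998 - 429604 = -428606)
R + √(X + F) = -428606 + √(-1425521 + 197916) = -428606 + √(-1227605) = -428606 + I*√1227605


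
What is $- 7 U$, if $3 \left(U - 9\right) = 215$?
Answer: $- \frac{1694}{3} \approx -564.67$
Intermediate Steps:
$U = \frac{242}{3}$ ($U = 9 + \frac{1}{3} \cdot 215 = 9 + \frac{215}{3} = \frac{242}{3} \approx 80.667$)
$- 7 U = \left(-7\right) \frac{242}{3} = - \frac{1694}{3}$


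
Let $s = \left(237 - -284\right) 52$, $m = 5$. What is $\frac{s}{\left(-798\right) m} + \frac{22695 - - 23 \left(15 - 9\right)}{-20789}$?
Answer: $- \frac{327159629}{41474055} \approx -7.8883$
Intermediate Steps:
$s = 27092$ ($s = \left(237 + 284\right) 52 = 521 \cdot 52 = 27092$)
$\frac{s}{\left(-798\right) m} + \frac{22695 - - 23 \left(15 - 9\right)}{-20789} = \frac{27092}{\left(-798\right) 5} + \frac{22695 - - 23 \left(15 - 9\right)}{-20789} = \frac{27092}{-3990} + \left(22695 - \left(-23\right) 6\right) \left(- \frac{1}{20789}\right) = 27092 \left(- \frac{1}{3990}\right) + \left(22695 - -138\right) \left(- \frac{1}{20789}\right) = - \frac{13546}{1995} + \left(22695 + 138\right) \left(- \frac{1}{20789}\right) = - \frac{13546}{1995} + 22833 \left(- \frac{1}{20789}\right) = - \frac{13546}{1995} - \frac{22833}{20789} = - \frac{327159629}{41474055}$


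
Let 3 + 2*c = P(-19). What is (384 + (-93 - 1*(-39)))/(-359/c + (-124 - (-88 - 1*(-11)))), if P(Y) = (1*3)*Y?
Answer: -9900/1051 ≈ -9.4196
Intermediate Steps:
P(Y) = 3*Y
c = -30 (c = -3/2 + (3*(-19))/2 = -3/2 + (½)*(-57) = -3/2 - 57/2 = -30)
(384 + (-93 - 1*(-39)))/(-359/c + (-124 - (-88 - 1*(-11)))) = (384 + (-93 - 1*(-39)))/(-359/(-30) + (-124 - (-88 - 1*(-11)))) = (384 + (-93 + 39))/(-359*(-1/30) + (-124 - (-88 + 11))) = (384 - 54)/(359/30 + (-124 - 1*(-77))) = 330/(359/30 + (-124 + 77)) = 330/(359/30 - 47) = 330/(-1051/30) = 330*(-30/1051) = -9900/1051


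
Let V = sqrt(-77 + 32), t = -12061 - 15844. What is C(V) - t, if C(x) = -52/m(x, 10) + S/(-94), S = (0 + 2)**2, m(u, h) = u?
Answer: 1311533/47 + 52*I*sqrt(5)/15 ≈ 27905.0 + 7.7517*I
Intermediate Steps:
t = -27905
V = 3*I*sqrt(5) (V = sqrt(-45) = 3*I*sqrt(5) ≈ 6.7082*I)
S = 4 (S = 2**2 = 4)
C(x) = -2/47 - 52/x (C(x) = -52/x + 4/(-94) = -52/x + 4*(-1/94) = -52/x - 2/47 = -2/47 - 52/x)
C(V) - t = (-2/47 - 52*(-I*sqrt(5)/15)) - 1*(-27905) = (-2/47 - (-52)*I*sqrt(5)/15) + 27905 = (-2/47 + 52*I*sqrt(5)/15) + 27905 = 1311533/47 + 52*I*sqrt(5)/15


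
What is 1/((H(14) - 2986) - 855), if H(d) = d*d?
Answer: -1/3645 ≈ -0.00027435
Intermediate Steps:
H(d) = d²
1/((H(14) - 2986) - 855) = 1/((14² - 2986) - 855) = 1/((196 - 2986) - 855) = 1/(-2790 - 855) = 1/(-3645) = -1/3645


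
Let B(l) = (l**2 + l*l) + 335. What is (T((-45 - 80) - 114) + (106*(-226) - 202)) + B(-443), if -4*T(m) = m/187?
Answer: 275769139/748 ≈ 3.6868e+5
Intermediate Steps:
B(l) = 335 + 2*l**2 (B(l) = (l**2 + l**2) + 335 = 2*l**2 + 335 = 335 + 2*l**2)
T(m) = -m/748 (T(m) = -m/(4*187) = -m/748)
(T((-45 - 80) - 114) + (106*(-226) - 202)) + B(-443) = (-((-45 - 80) - 114)/748 + (106*(-226) - 202)) + (335 + 2*(-443)**2) = (-(-125 - 114)/748 + (-23956 - 202)) + (335 + 2*196249) = (-1/748*(-239) - 24158) + (335 + 392498) = (239/748 - 24158) + 392833 = -18069945/748 + 392833 = 275769139/748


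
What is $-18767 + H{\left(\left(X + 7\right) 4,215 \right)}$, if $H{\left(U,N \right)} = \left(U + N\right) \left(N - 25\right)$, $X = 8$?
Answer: $33483$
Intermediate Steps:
$H{\left(U,N \right)} = \left(-25 + N\right) \left(N + U\right)$ ($H{\left(U,N \right)} = \left(N + U\right) \left(-25 + N\right) = \left(-25 + N\right) \left(N + U\right)$)
$-18767 + H{\left(\left(X + 7\right) 4,215 \right)} = -18767 + \left(215^{2} - 5375 - 25 \left(8 + 7\right) 4 + 215 \left(8 + 7\right) 4\right) = -18767 + \left(46225 - 5375 - 25 \cdot 15 \cdot 4 + 215 \cdot 15 \cdot 4\right) = -18767 + \left(46225 - 5375 - 1500 + 215 \cdot 60\right) = -18767 + \left(46225 - 5375 - 1500 + 12900\right) = -18767 + 52250 = 33483$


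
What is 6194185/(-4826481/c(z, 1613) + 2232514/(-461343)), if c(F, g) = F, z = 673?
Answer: -384638867655243/445633141181 ≈ -863.13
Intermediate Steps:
6194185/(-4826481/c(z, 1613) + 2232514/(-461343)) = 6194185/(-4826481/673 + 2232514/(-461343)) = 6194185/(-4826481*1/673 + 2232514*(-1/461343)) = 6194185/(-4826481/673 - 2232514/461343) = 6194185/(-2228165705905/310483839) = 6194185*(-310483839/2228165705905) = -384638867655243/445633141181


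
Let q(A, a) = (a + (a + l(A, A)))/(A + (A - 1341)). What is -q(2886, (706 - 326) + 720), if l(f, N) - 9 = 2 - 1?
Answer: -2210/4431 ≈ -0.49876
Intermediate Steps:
l(f, N) = 10 (l(f, N) = 9 + (2 - 1) = 9 + 1 = 10)
q(A, a) = (10 + 2*a)/(-1341 + 2*A) (q(A, a) = (a + (a + 10))/(A + (A - 1341)) = (a + (10 + a))/(A + (-1341 + A)) = (10 + 2*a)/(-1341 + 2*A))
-q(2886, (706 - 326) + 720) = -2*(5 + ((706 - 326) + 720))/(-1341 + 2*2886) = -2*(5 + (380 + 720))/(-1341 + 5772) = -2*(5 + 1100)/4431 = -2*1105/4431 = -1*2210/4431 = -2210/4431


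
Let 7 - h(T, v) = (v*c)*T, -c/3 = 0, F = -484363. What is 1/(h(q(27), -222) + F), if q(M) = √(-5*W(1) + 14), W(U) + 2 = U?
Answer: -1/484356 ≈ -2.0646e-6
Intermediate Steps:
W(U) = -2 + U
c = 0 (c = -3*0 = 0)
q(M) = √19 (q(M) = √(-5*(-2 + 1) + 14) = √(-5*(-1) + 14) = √(5 + 14) = √19)
h(T, v) = 7 (h(T, v) = 7 - v*0*T = 7 - 0*T = 7 - 1*0 = 7 + 0 = 7)
1/(h(q(27), -222) + F) = 1/(7 - 484363) = 1/(-484356) = -1/484356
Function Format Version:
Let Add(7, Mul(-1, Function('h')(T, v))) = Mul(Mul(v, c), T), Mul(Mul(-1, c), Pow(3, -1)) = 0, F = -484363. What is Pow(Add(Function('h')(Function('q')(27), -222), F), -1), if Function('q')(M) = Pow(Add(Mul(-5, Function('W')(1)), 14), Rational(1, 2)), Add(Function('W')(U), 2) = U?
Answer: Rational(-1, 484356) ≈ -2.0646e-6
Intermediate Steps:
Function('W')(U) = Add(-2, U)
c = 0 (c = Mul(-3, 0) = 0)
Function('q')(M) = Pow(19, Rational(1, 2)) (Function('q')(M) = Pow(Add(Mul(-5, Add(-2, 1)), 14), Rational(1, 2)) = Pow(Add(Mul(-5, -1), 14), Rational(1, 2)) = Pow(Add(5, 14), Rational(1, 2)) = Pow(19, Rational(1, 2)))
Function('h')(T, v) = 7 (Function('h')(T, v) = Add(7, Mul(-1, Mul(Mul(v, 0), T))) = Add(7, Mul(-1, Mul(0, T))) = Add(7, Mul(-1, 0)) = Add(7, 0) = 7)
Pow(Add(Function('h')(Function('q')(27), -222), F), -1) = Pow(Add(7, -484363), -1) = Pow(-484356, -1) = Rational(-1, 484356)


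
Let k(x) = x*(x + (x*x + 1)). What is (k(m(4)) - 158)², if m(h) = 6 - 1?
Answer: 9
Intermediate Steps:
m(h) = 5
k(x) = x*(1 + x + x²) (k(x) = x*(x + (x² + 1)) = x*(x + (1 + x²)) = x*(1 + x + x²))
(k(m(4)) - 158)² = (5*(1 + 5 + 5²) - 158)² = (5*(1 + 5 + 25) - 158)² = (5*31 - 158)² = (155 - 158)² = (-3)² = 9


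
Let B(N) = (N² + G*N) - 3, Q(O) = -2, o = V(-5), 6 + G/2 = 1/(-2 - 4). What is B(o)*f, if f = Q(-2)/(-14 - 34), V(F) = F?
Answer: 251/72 ≈ 3.4861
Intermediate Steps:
G = -37/3 (G = -12 + 2/(-2 - 4) = -12 + 2/(-6) = -12 + 2*(-⅙) = -12 - ⅓ = -37/3 ≈ -12.333)
o = -5
f = 1/24 (f = -2/(-14 - 34) = -2/(-48) = -2*(-1/48) = 1/24 ≈ 0.041667)
B(N) = -3 + N² - 37*N/3 (B(N) = (N² - 37*N/3) - 3 = -3 + N² - 37*N/3)
B(o)*f = (-3 + (-5)² - 37/3*(-5))*(1/24) = (-3 + 25 + 185/3)*(1/24) = (251/3)*(1/24) = 251/72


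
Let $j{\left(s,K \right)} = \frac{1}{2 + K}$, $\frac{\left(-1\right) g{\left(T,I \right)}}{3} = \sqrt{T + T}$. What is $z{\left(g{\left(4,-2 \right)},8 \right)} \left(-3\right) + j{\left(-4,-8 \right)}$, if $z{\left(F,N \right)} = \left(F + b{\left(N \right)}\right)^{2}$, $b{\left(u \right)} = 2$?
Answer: $- \frac{1369}{6} + 72 \sqrt{2} \approx -126.34$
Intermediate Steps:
$g{\left(T,I \right)} = - 3 \sqrt{2} \sqrt{T}$ ($g{\left(T,I \right)} = - 3 \sqrt{T + T} = - 3 \sqrt{2 T} = - 3 \sqrt{2} \sqrt{T}$)
$z{\left(F,N \right)} = \left(2 + F\right)^{2}$ ($z{\left(F,N \right)} = \left(F + 2\right)^{2} = \left(2 + F\right)^{2}$)
$z{\left(g{\left(4,-2 \right)},8 \right)} \left(-3\right) + j{\left(-4,-8 \right)} = \left(2 - 3 \sqrt{2} \sqrt{4}\right)^{2} \left(-3\right) + \frac{1}{2 - 8} = \left(2 - 3 \sqrt{2} \cdot 2\right)^{2} \left(-3\right) + \frac{1}{-6} = \left(2 - 6 \sqrt{2}\right)^{2} \left(-3\right) - \frac{1}{6} = - 3 \left(2 - 6 \sqrt{2}\right)^{2} - \frac{1}{6} = - \frac{1}{6} - 3 \left(2 - 6 \sqrt{2}\right)^{2}$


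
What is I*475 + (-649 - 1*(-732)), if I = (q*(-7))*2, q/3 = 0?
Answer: 83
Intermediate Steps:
q = 0 (q = 3*0 = 0)
I = 0 (I = (0*(-7))*2 = 0*2 = 0)
I*475 + (-649 - 1*(-732)) = 0*475 + (-649 - 1*(-732)) = 0 + (-649 + 732) = 0 + 83 = 83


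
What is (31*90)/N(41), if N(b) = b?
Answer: 2790/41 ≈ 68.049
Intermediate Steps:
(31*90)/N(41) = (31*90)/41 = 2790*(1/41) = 2790/41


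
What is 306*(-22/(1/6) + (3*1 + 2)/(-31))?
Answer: -1253682/31 ≈ -40441.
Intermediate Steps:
306*(-22/(1/6) + (3*1 + 2)/(-31)) = 306*(-22/1/6 + (3 + 2)*(-1/31)) = 306*(-22*6 + 5*(-1/31)) = 306*(-132 - 5/31) = 306*(-4097/31) = -1253682/31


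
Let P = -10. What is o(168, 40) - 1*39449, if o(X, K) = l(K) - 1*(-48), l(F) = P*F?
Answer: -39801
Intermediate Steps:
l(F) = -10*F
o(X, K) = 48 - 10*K (o(X, K) = -10*K - 1*(-48) = -10*K + 48 = 48 - 10*K)
o(168, 40) - 1*39449 = (48 - 10*40) - 1*39449 = (48 - 400) - 39449 = -352 - 39449 = -39801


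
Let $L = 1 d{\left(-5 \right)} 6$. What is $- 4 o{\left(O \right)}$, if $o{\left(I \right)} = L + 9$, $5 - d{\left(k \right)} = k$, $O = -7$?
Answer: $-276$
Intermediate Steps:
$d{\left(k \right)} = 5 - k$
$L = 60$ ($L = 1 \left(5 - -5\right) 6 = 1 \left(5 + 5\right) 6 = 1 \cdot 10 \cdot 6 = 10 \cdot 6 = 60$)
$o{\left(I \right)} = 69$ ($o{\left(I \right)} = 60 + 9 = 69$)
$- 4 o{\left(O \right)} = \left(-4\right) 69 = -276$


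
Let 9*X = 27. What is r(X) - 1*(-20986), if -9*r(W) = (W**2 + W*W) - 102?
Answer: 62986/3 ≈ 20995.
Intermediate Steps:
X = 3 (X = (1/9)*27 = 3)
r(W) = 34/3 - 2*W**2/9 (r(W) = -((W**2 + W*W) - 102)/9 = -((W**2 + W**2) - 102)/9 = -(2*W**2 - 102)/9 = -(-102 + 2*W**2)/9 = 34/3 - 2*W**2/9)
r(X) - 1*(-20986) = (34/3 - 2/9*3**2) - 1*(-20986) = (34/3 - 2/9*9) + 20986 = (34/3 - 2) + 20986 = 28/3 + 20986 = 62986/3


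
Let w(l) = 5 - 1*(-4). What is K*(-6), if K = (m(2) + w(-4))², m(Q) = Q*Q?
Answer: -1014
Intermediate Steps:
w(l) = 9 (w(l) = 5 + 4 = 9)
m(Q) = Q²
K = 169 (K = (2² + 9)² = (4 + 9)² = 13² = 169)
K*(-6) = 169*(-6) = -1014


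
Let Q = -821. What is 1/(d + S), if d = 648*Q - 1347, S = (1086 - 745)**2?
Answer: -1/417074 ≈ -2.3977e-6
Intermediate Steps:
S = 116281 (S = 341**2 = 116281)
d = -533355 (d = 648*(-821) - 1347 = -532008 - 1347 = -533355)
1/(d + S) = 1/(-533355 + 116281) = 1/(-417074) = -1/417074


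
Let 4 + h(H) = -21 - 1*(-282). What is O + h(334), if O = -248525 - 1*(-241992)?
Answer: -6276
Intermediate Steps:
h(H) = 257 (h(H) = -4 + (-21 - 1*(-282)) = -4 + (-21 + 282) = -4 + 261 = 257)
O = -6533 (O = -248525 + 241992 = -6533)
O + h(334) = -6533 + 257 = -6276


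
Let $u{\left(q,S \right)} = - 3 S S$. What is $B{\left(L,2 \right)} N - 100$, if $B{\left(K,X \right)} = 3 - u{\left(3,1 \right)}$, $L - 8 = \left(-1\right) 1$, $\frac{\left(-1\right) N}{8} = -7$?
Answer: $236$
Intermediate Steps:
$N = 56$ ($N = \left(-8\right) \left(-7\right) = 56$)
$u{\left(q,S \right)} = - 3 S^{2}$
$L = 7$ ($L = 8 - 1 = 7$)
$B{\left(K,X \right)} = 6$ ($B{\left(K,X \right)} = 3 - - 3 \cdot 1^{2} = 3 - \left(-3\right) 1 = 3 - -3 = 3 + 3 = 6$)
$B{\left(L,2 \right)} N - 100 = 6 \cdot 56 - 100 = 336 - 100 = 236$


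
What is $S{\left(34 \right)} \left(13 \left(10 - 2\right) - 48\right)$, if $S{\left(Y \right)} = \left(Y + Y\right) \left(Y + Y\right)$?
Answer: $258944$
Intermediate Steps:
$S{\left(Y \right)} = 4 Y^{2}$ ($S{\left(Y \right)} = 2 Y 2 Y = 4 Y^{2}$)
$S{\left(34 \right)} \left(13 \left(10 - 2\right) - 48\right) = 4 \cdot 34^{2} \left(13 \left(10 - 2\right) - 48\right) = 4 \cdot 1156 \left(13 \cdot 8 - 48\right) = 4624 \left(104 - 48\right) = 4624 \cdot 56 = 258944$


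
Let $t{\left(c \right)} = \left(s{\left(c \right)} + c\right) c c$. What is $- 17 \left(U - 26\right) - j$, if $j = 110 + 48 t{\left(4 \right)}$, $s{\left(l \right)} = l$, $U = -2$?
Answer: $-5778$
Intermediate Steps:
$t{\left(c \right)} = 2 c^{3}$ ($t{\left(c \right)} = \left(c + c\right) c c = 2 c c c = 2 c^{2} c = 2 c^{3}$)
$j = 6254$ ($j = 110 + 48 \cdot 2 \cdot 4^{3} = 110 + 48 \cdot 2 \cdot 64 = 110 + 48 \cdot 128 = 110 + 6144 = 6254$)
$- 17 \left(U - 26\right) - j = - 17 \left(-2 - 26\right) - 6254 = \left(-17\right) \left(-28\right) - 6254 = 476 - 6254 = -5778$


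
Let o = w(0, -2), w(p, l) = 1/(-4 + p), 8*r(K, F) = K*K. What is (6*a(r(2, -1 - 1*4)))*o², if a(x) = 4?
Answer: 3/2 ≈ 1.5000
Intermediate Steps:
r(K, F) = K²/8 (r(K, F) = (K*K)/8 = K²/8)
o = -¼ (o = 1/(-4 + 0) = 1/(-4) = -¼ ≈ -0.25000)
(6*a(r(2, -1 - 1*4)))*o² = (6*4)*(-¼)² = 24*(1/16) = 3/2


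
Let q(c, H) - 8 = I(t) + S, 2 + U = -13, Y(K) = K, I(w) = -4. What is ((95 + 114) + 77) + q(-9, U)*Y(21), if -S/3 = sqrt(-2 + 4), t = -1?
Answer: 370 - 63*sqrt(2) ≈ 280.90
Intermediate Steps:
U = -15 (U = -2 - 13 = -15)
S = -3*sqrt(2) (S = -3*sqrt(-2 + 4) = -3*sqrt(2) ≈ -4.2426)
q(c, H) = 4 - 3*sqrt(2) (q(c, H) = 8 + (-4 - 3*sqrt(2)) = 4 - 3*sqrt(2))
((95 + 114) + 77) + q(-9, U)*Y(21) = ((95 + 114) + 77) + (4 - 3*sqrt(2))*21 = (209 + 77) + (84 - 63*sqrt(2)) = 286 + (84 - 63*sqrt(2)) = 370 - 63*sqrt(2)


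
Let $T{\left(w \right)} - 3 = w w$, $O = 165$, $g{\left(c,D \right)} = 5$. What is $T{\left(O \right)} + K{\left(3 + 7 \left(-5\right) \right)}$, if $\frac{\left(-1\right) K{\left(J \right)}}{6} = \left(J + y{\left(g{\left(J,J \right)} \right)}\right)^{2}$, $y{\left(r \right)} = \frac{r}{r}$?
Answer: $21462$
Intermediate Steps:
$y{\left(r \right)} = 1$
$T{\left(w \right)} = 3 + w^{2}$ ($T{\left(w \right)} = 3 + w w = 3 + w^{2}$)
$K{\left(J \right)} = - 6 \left(1 + J\right)^{2}$ ($K{\left(J \right)} = - 6 \left(J + 1\right)^{2} = - 6 \left(1 + J\right)^{2}$)
$T{\left(O \right)} + K{\left(3 + 7 \left(-5\right) \right)} = \left(3 + 165^{2}\right) - 6 \left(1 + \left(3 + 7 \left(-5\right)\right)\right)^{2} = \left(3 + 27225\right) - 6 \left(1 + \left(3 - 35\right)\right)^{2} = 27228 - 6 \left(1 - 32\right)^{2} = 27228 - 6 \left(-31\right)^{2} = 27228 - 5766 = 21462$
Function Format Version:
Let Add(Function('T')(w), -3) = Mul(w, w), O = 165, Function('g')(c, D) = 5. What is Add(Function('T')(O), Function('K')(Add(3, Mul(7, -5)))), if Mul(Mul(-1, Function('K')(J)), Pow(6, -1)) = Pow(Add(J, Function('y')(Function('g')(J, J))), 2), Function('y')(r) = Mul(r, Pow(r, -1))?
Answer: 21462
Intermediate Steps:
Function('y')(r) = 1
Function('T')(w) = Add(3, Pow(w, 2)) (Function('T')(w) = Add(3, Mul(w, w)) = Add(3, Pow(w, 2)))
Function('K')(J) = Mul(-6, Pow(Add(1, J), 2)) (Function('K')(J) = Mul(-6, Pow(Add(J, 1), 2)) = Mul(-6, Pow(Add(1, J), 2)))
Add(Function('T')(O), Function('K')(Add(3, Mul(7, -5)))) = Add(Add(3, Pow(165, 2)), Mul(-6, Pow(Add(1, Add(3, Mul(7, -5))), 2))) = Add(Add(3, 27225), Mul(-6, Pow(Add(1, Add(3, -35)), 2))) = Add(27228, Mul(-6, Pow(Add(1, -32), 2))) = Add(27228, Mul(-6, Pow(-31, 2))) = Add(27228, Mul(-6, 961)) = Add(27228, -5766) = 21462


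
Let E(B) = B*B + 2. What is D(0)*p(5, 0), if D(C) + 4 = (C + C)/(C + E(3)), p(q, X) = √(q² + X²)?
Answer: -20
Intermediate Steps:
p(q, X) = √(X² + q²)
E(B) = 2 + B² (E(B) = B² + 2 = 2 + B²)
D(C) = -4 + 2*C/(11 + C) (D(C) = -4 + (C + C)/(C + (2 + 3²)) = -4 + (2*C)/(C + (2 + 9)) = -4 + (2*C)/(C + 11) = -4 + (2*C)/(11 + C) = -4 + 2*C/(11 + C))
D(0)*p(5, 0) = (2*(-22 - 1*0)/(11 + 0))*√(0² + 5²) = (2*(-22 + 0)/11)*√(0 + 25) = (2*(1/11)*(-22))*√25 = -4*5 = -20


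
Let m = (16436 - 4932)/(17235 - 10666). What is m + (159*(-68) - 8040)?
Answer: -123827284/6569 ≈ -18850.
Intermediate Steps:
m = 11504/6569 ≈ 1.7513
m + (159*(-68) - 8040) = 11504/6569 + (159*(-68) - 8040) = 11504/6569 + (-10812 - 8040) = 11504/6569 - 18852 = -123827284/6569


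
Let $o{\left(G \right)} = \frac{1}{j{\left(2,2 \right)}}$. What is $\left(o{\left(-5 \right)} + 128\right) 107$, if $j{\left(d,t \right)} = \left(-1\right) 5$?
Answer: $\frac{68373}{5} \approx 13675.0$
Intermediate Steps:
$j{\left(d,t \right)} = -5$
$o{\left(G \right)} = - \frac{1}{5}$ ($o{\left(G \right)} = \frac{1}{-5} = - \frac{1}{5}$)
$\left(o{\left(-5 \right)} + 128\right) 107 = \left(- \frac{1}{5} + 128\right) 107 = \frac{639}{5} \cdot 107 = \frac{68373}{5}$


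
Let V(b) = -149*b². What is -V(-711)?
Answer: 75322629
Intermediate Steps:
-V(-711) = -(-149)*(-711)² = -(-149)*505521 = -1*(-75322629) = 75322629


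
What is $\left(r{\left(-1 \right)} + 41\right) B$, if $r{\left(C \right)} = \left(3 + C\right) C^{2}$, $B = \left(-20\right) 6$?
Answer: $-5160$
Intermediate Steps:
$B = -120$
$r{\left(C \right)} = C^{2} \left(3 + C\right)$
$\left(r{\left(-1 \right)} + 41\right) B = \left(\left(-1\right)^{2} \left(3 - 1\right) + 41\right) \left(-120\right) = \left(1 \cdot 2 + 41\right) \left(-120\right) = \left(2 + 41\right) \left(-120\right) = 43 \left(-120\right) = -5160$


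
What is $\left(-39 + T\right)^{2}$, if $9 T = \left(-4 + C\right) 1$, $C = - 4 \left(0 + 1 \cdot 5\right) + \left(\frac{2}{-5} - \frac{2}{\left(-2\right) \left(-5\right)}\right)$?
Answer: $\frac{391876}{225} \approx 1741.7$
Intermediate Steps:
$C = - \frac{103}{5}$ ($C = - 4 \left(0 + 5\right) - \left(\frac{2}{5} + \frac{2}{10}\right) = \left(-4\right) 5 - \frac{3}{5} = -20 - \frac{3}{5} = - \frac{103}{5} \approx -20.6$)
$T = - \frac{41}{15}$ ($T = \frac{\left(-4 - \frac{103}{5}\right) 1}{9} = \frac{\left(- \frac{123}{5}\right) 1}{9} = \frac{1}{9} \left(- \frac{123}{5}\right) = - \frac{41}{15} \approx -2.7333$)
$\left(-39 + T\right)^{2} = \left(-39 - \frac{41}{15}\right)^{2} = \left(- \frac{626}{15}\right)^{2} = \frac{391876}{225}$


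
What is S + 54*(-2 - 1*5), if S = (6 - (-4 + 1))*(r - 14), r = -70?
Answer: -1134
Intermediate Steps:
S = -756 (S = (6 - (-4 + 1))*(-70 - 14) = (6 - 1*(-3))*(-84) = (6 + 3)*(-84) = 9*(-84) = -756)
S + 54*(-2 - 1*5) = -756 + 54*(-2 - 1*5) = -756 + 54*(-2 - 5) = -756 + 54*(-7) = -756 - 378 = -1134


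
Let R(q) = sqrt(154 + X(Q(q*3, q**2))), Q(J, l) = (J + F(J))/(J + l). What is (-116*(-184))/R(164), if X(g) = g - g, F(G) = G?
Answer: 10672*sqrt(154)/77 ≈ 1719.9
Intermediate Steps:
Q(J, l) = 2*J/(J + l) (Q(J, l) = (J + J)/(J + l) = (2*J)/(J + l) = 2*J/(J + l))
X(g) = 0
R(q) = sqrt(154) (R(q) = sqrt(154 + 0) = sqrt(154))
(-116*(-184))/R(164) = (-116*(-184))/(sqrt(154)) = 21344*(sqrt(154)/154) = 10672*sqrt(154)/77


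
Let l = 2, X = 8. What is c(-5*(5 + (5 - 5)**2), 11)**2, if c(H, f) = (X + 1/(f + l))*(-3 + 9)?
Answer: 396900/169 ≈ 2348.5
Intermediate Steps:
c(H, f) = 48 + 6/(2 + f) (c(H, f) = (8 + 1/(f + 2))*(-3 + 9) = (8 + 1/(2 + f))*6 = 48 + 6/(2 + f))
c(-5*(5 + (5 - 5)**2), 11)**2 = (6*(17 + 8*11)/(2 + 11))**2 = (6*(17 + 88)/13)**2 = (6*(1/13)*105)**2 = (630/13)**2 = 396900/169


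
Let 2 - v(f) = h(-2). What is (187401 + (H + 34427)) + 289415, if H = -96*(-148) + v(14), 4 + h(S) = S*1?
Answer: 525459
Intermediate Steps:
h(S) = -4 + S (h(S) = -4 + S*1 = -4 + S)
v(f) = 8 (v(f) = 2 - (-4 - 2) = 2 - 1*(-6) = 2 + 6 = 8)
H = 14216 (H = -96*(-148) + 8 = 14208 + 8 = 14216)
(187401 + (H + 34427)) + 289415 = (187401 + (14216 + 34427)) + 289415 = (187401 + 48643) + 289415 = 236044 + 289415 = 525459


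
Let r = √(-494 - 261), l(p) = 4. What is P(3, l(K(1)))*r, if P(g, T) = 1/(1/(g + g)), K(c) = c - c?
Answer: 6*I*√755 ≈ 164.86*I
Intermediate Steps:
K(c) = 0
P(g, T) = 2*g (P(g, T) = 1/(1/(2*g)) = 2*g)
r = I*√755 (r = √(-755) = I*√755 ≈ 27.477*I)
P(3, l(K(1)))*r = (2*3)*(I*√755) = 6*(I*√755) = 6*I*√755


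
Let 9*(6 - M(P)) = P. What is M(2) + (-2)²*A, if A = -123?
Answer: -4376/9 ≈ -486.22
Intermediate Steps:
M(P) = 6 - P/9
M(2) + (-2)²*A = (6 - ⅑*2) + (-2)²*(-123) = (6 - 2/9) + 4*(-123) = 52/9 - 492 = -4376/9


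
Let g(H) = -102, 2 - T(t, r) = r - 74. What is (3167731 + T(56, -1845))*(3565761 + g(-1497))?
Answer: 11301898180668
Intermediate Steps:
T(t, r) = 76 - r (T(t, r) = 2 - (r - 74) = 2 - (-74 + r) = 2 + (74 - r) = 76 - r)
(3167731 + T(56, -1845))*(3565761 + g(-1497)) = (3167731 + (76 - 1*(-1845)))*(3565761 - 102) = (3167731 + (76 + 1845))*3565659 = (3167731 + 1921)*3565659 = 3169652*3565659 = 11301898180668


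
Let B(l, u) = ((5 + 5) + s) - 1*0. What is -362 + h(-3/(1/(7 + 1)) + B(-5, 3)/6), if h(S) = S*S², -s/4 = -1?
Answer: -284399/27 ≈ -10533.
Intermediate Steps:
s = 4 (s = -4*(-1) = 4)
B(l, u) = 14 (B(l, u) = ((5 + 5) + 4) - 1*0 = (10 + 4) + 0 = 14 + 0 = 14)
h(S) = S³
-362 + h(-3/(1/(7 + 1)) + B(-5, 3)/6) = -362 + (-3/(1/(7 + 1)) + 14/6)³ = -362 + (-3/(1/8) + 14*(⅙))³ = -362 + (-3/⅛ + 7/3)³ = -362 + (-3*8 + 7/3)³ = -362 + (-24 + 7/3)³ = -362 + (-65/3)³ = -362 - 274625/27 = -284399/27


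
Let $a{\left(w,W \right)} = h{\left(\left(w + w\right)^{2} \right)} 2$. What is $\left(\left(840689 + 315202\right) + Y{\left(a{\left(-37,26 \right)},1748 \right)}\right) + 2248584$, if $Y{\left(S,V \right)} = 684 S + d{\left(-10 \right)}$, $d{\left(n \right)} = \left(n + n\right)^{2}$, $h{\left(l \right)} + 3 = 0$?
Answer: $3400771$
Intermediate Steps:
$h{\left(l \right)} = -3$ ($h{\left(l \right)} = -3 + 0 = -3$)
$a{\left(w,W \right)} = -6$ ($a{\left(w,W \right)} = \left(-3\right) 2 = -6$)
$d{\left(n \right)} = 4 n^{2}$ ($d{\left(n \right)} = \left(2 n\right)^{2} = 4 n^{2}$)
$Y{\left(S,V \right)} = 400 + 684 S$ ($Y{\left(S,V \right)} = 684 S + 4 \left(-10\right)^{2} = 684 S + 4 \cdot 100 = 684 S + 400 = 400 + 684 S$)
$\left(\left(840689 + 315202\right) + Y{\left(a{\left(-37,26 \right)},1748 \right)}\right) + 2248584 = \left(\left(840689 + 315202\right) + \left(400 + 684 \left(-6\right)\right)\right) + 2248584 = \left(1155891 + \left(400 - 4104\right)\right) + 2248584 = \left(1155891 - 3704\right) + 2248584 = 1152187 + 2248584 = 3400771$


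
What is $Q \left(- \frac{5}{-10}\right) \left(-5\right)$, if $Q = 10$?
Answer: $-25$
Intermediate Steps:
$Q \left(- \frac{5}{-10}\right) \left(-5\right) = 10 \left(- \frac{5}{-10}\right) \left(-5\right) = 10 \left(\left(-5\right) \left(- \frac{1}{10}\right)\right) \left(-5\right) = 10 \cdot \frac{1}{2} \left(-5\right) = 5 \left(-5\right) = -25$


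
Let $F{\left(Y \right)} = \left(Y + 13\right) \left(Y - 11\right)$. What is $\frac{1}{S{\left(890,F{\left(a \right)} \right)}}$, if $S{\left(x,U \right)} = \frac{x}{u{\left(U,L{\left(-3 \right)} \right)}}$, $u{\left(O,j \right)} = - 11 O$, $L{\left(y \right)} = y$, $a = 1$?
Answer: $\frac{154}{89} \approx 1.7303$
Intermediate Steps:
$F{\left(Y \right)} = \left(-11 + Y\right) \left(13 + Y\right)$ ($F{\left(Y \right)} = \left(13 + Y\right) \left(-11 + Y\right) = \left(-11 + Y\right) \left(13 + Y\right)$)
$S{\left(x,U \right)} = - \frac{x}{11 U}$ ($S{\left(x,U \right)} = \frac{x}{\left(-11\right) U} = x \left(- \frac{1}{11 U}\right) = - \frac{x}{11 U}$)
$\frac{1}{S{\left(890,F{\left(a \right)} \right)}} = \frac{1}{\left(- \frac{1}{11}\right) 890 \frac{1}{-143 + 1^{2} + 2 \cdot 1}} = \frac{1}{\left(- \frac{1}{11}\right) 890 \frac{1}{-143 + 1 + 2}} = \frac{1}{\left(- \frac{1}{11}\right) 890 \frac{1}{-140}} = \frac{1}{\left(- \frac{1}{11}\right) 890 \left(- \frac{1}{140}\right)} = \frac{1}{\frac{89}{154}} = \frac{154}{89}$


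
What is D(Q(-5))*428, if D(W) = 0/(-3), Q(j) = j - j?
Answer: 0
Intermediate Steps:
Q(j) = 0
D(W) = 0 (D(W) = 0*(-⅓) = 0)
D(Q(-5))*428 = 0*428 = 0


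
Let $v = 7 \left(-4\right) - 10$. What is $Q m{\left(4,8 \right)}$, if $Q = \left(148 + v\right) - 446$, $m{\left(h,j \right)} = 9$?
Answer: $-3024$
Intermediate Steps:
$v = -38$ ($v = -28 - 10 = -38$)
$Q = -336$ ($Q = \left(148 - 38\right) - 446 = 110 - 446 = -336$)
$Q m{\left(4,8 \right)} = \left(-336\right) 9 = -3024$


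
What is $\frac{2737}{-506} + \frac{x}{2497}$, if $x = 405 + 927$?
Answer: $- \frac{24349}{4994} \approx -4.8756$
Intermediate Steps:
$x = 1332$
$\frac{2737}{-506} + \frac{x}{2497} = \frac{2737}{-506} + \frac{1332}{2497} = 2737 \left(- \frac{1}{506}\right) + 1332 \cdot \frac{1}{2497} = - \frac{119}{22} + \frac{1332}{2497} = - \frac{24349}{4994}$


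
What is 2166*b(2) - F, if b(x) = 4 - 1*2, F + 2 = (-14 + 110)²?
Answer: -4882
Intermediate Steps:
F = 9214 (F = -2 + (-14 + 110)² = -2 + 96² = -2 + 9216 = 9214)
b(x) = 2 (b(x) = 4 - 2 = 2)
2166*b(2) - F = 2166*2 - 1*9214 = 4332 - 9214 = -4882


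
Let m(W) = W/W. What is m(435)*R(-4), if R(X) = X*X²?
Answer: -64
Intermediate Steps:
R(X) = X³
m(W) = 1
m(435)*R(-4) = 1*(-4)³ = 1*(-64) = -64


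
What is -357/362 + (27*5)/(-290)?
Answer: -7620/5249 ≈ -1.4517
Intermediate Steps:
-357/362 + (27*5)/(-290) = -357*1/362 + 135*(-1/290) = -357/362 - 27/58 = -7620/5249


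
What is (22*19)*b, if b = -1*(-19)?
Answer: 7942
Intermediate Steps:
b = 19
(22*19)*b = (22*19)*19 = 418*19 = 7942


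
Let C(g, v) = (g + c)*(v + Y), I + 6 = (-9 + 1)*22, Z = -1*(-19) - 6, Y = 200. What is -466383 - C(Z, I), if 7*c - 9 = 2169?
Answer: -3305523/7 ≈ -4.7222e+5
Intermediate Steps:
c = 2178/7 (c = 9/7 + (⅐)*2169 = 9/7 + 2169/7 = 2178/7 ≈ 311.14)
Z = 13 (Z = 19 - 6 = 13)
I = -182 (I = -6 + (-9 + 1)*22 = -6 - 8*22 = -6 - 176 = -182)
C(g, v) = (200 + v)*(2178/7 + g) (C(g, v) = (g + 2178/7)*(v + 200) = (2178/7 + g)*(200 + v) = (200 + v)*(2178/7 + g))
-466383 - C(Z, I) = -466383 - (435600/7 + 200*13 + (2178/7)*(-182) + 13*(-182)) = -466383 - (435600/7 + 2600 - 56628 - 2366) = -466383 - 1*40842/7 = -466383 - 40842/7 = -3305523/7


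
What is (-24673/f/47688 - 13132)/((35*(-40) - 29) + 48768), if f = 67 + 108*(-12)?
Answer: -769647480191/2774470243128 ≈ -0.27740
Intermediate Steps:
f = -1229 (f = 67 - 1296 = -1229)
(-24673/f/47688 - 13132)/((35*(-40) - 29) + 48768) = (-24673/(-1229)/47688 - 13132)/((35*(-40) - 29) + 48768) = (-24673*(-1/1229)*(1/47688) - 13132)/((-1400 - 29) + 48768) = ((24673/1229)*(1/47688) - 13132)/(-1429 + 48768) = (24673/58608552 - 13132)/47339 = -769647480191/58608552*1/47339 = -769647480191/2774470243128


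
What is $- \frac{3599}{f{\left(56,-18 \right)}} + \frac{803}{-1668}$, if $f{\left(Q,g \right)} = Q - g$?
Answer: $- \frac{3031277}{61716} \approx -49.117$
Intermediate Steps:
$- \frac{3599}{f{\left(56,-18 \right)}} + \frac{803}{-1668} = - \frac{3599}{56 - -18} + \frac{803}{-1668} = - \frac{3599}{56 + 18} + 803 \left(- \frac{1}{1668}\right) = - \frac{3599}{74} - \frac{803}{1668} = - \frac{3031277}{61716}$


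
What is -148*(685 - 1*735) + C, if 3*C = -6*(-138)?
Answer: 7676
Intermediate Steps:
C = 276 (C = (-6*(-138))/3 = (⅓)*828 = 276)
-148*(685 - 1*735) + C = -148*(685 - 1*735) + 276 = -148*(685 - 735) + 276 = -148*(-50) + 276 = 7400 + 276 = 7676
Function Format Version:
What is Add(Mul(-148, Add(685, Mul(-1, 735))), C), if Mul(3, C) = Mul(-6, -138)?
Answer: 7676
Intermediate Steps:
C = 276 (C = Mul(Rational(1, 3), Mul(-6, -138)) = Mul(Rational(1, 3), 828) = 276)
Add(Mul(-148, Add(685, Mul(-1, 735))), C) = Add(Mul(-148, Add(685, Mul(-1, 735))), 276) = Add(Mul(-148, Add(685, -735)), 276) = Add(Mul(-148, -50), 276) = Add(7400, 276) = 7676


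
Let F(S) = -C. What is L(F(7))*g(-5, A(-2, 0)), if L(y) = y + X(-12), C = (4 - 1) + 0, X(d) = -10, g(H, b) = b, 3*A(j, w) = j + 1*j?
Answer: 52/3 ≈ 17.333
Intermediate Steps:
A(j, w) = 2*j/3 (A(j, w) = (j + 1*j)/3 = (j + j)/3 = (2*j)/3 = 2*j/3)
C = 3 (C = 3 + 0 = 3)
F(S) = -3 (F(S) = -1*3 = -3)
L(y) = -10 + y (L(y) = y - 10 = -10 + y)
L(F(7))*g(-5, A(-2, 0)) = (-10 - 3)*((2/3)*(-2)) = -13*(-4/3) = 52/3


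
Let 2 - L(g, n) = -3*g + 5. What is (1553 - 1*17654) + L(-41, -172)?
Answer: -16227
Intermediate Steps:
L(g, n) = -3 + 3*g (L(g, n) = 2 - (-3*g + 5) = 2 - (5 - 3*g) = 2 + (-5 + 3*g) = -3 + 3*g)
(1553 - 1*17654) + L(-41, -172) = (1553 - 1*17654) + (-3 + 3*(-41)) = (1553 - 17654) + (-3 - 123) = -16101 - 126 = -16227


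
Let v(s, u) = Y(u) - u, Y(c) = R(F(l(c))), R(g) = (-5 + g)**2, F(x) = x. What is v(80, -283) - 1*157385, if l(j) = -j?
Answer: -79818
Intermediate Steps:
Y(c) = (-5 - c)**2
v(s, u) = (5 + u)**2 - u
v(80, -283) - 1*157385 = ((5 - 283)**2 - 1*(-283)) - 1*157385 = ((-278)**2 + 283) - 157385 = (77284 + 283) - 157385 = 77567 - 157385 = -79818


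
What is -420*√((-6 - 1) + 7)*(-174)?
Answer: 0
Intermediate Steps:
-420*√((-6 - 1) + 7)*(-174) = -420*√(-7 + 7)*(-174) = -420*√0*(-174) = -420*0*(-174) = -70*0*(-174) = 0*(-174) = 0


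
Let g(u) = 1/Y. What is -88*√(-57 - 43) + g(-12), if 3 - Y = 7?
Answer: -¼ - 880*I ≈ -0.25 - 880.0*I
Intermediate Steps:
Y = -4 (Y = 3 - 1*7 = 3 - 7 = -4)
g(u) = -¼ (g(u) = 1/(-4) = -¼)
-88*√(-57 - 43) + g(-12) = -88*√(-57 - 43) - ¼ = -880*I - ¼ = -¼ - 880*I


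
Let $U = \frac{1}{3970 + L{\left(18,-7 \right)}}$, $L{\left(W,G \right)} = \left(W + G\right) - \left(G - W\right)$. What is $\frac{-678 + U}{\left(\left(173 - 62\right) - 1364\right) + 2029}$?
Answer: $- \frac{2716067}{3108656} \approx -0.87371$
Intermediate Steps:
$L{\left(W,G \right)} = 2 W$ ($L{\left(W,G \right)} = \left(G + W\right) - \left(G - W\right) = 2 W$)
$U = \frac{1}{4006}$ ($U = \frac{1}{3970 + 2 \cdot 18} = \frac{1}{3970 + 36} = \frac{1}{4006} \approx 0.00024963$)
$\frac{-678 + U}{\left(\left(173 - 62\right) - 1364\right) + 2029} = \frac{-678 + \frac{1}{4006}}{\left(\left(173 - 62\right) - 1364\right) + 2029} = - \frac{2716067}{4006 \left(\left(\left(173 - 62\right) - 1364\right) + 2029\right)} = - \frac{2716067}{4006 \left(\left(111 - 1364\right) + 2029\right)} = - \frac{2716067}{4006 \left(-1253 + 2029\right)} = - \frac{2716067}{4006 \cdot 776} = \left(- \frac{2716067}{4006}\right) \frac{1}{776} = - \frac{2716067}{3108656}$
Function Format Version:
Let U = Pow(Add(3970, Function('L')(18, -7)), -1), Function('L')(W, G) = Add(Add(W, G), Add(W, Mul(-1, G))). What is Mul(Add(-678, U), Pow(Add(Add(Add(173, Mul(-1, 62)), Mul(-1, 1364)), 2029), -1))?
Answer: Rational(-2716067, 3108656) ≈ -0.87371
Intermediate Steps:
Function('L')(W, G) = Mul(2, W) (Function('L')(W, G) = Add(Add(G, W), Add(W, Mul(-1, G))) = Mul(2, W))
U = Rational(1, 4006) (U = Pow(Add(3970, Mul(2, 18)), -1) = Pow(Add(3970, 36), -1) = Pow(4006, -1) = Rational(1, 4006) ≈ 0.00024963)
Mul(Add(-678, U), Pow(Add(Add(Add(173, Mul(-1, 62)), Mul(-1, 1364)), 2029), -1)) = Mul(Add(-678, Rational(1, 4006)), Pow(Add(Add(Add(173, Mul(-1, 62)), Mul(-1, 1364)), 2029), -1)) = Mul(Rational(-2716067, 4006), Pow(Add(Add(Add(173, -62), -1364), 2029), -1)) = Mul(Rational(-2716067, 4006), Pow(Add(Add(111, -1364), 2029), -1)) = Mul(Rational(-2716067, 4006), Pow(Add(-1253, 2029), -1)) = Mul(Rational(-2716067, 4006), Pow(776, -1)) = Mul(Rational(-2716067, 4006), Rational(1, 776)) = Rational(-2716067, 3108656)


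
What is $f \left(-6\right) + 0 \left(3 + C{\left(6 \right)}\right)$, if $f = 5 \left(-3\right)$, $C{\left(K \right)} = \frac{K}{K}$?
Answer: $90$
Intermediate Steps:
$C{\left(K \right)} = 1$
$f = -15$
$f \left(-6\right) + 0 \left(3 + C{\left(6 \right)}\right) = \left(-15\right) \left(-6\right) + 0 \left(3 + 1\right) = 90 + 0 \cdot 4 = 90 + 0 = 90$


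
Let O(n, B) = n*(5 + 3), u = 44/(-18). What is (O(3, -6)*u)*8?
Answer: -1408/3 ≈ -469.33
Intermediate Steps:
u = -22/9 (u = 44*(-1/18) = -22/9 ≈ -2.4444)
O(n, B) = 8*n (O(n, B) = n*8 = 8*n)
(O(3, -6)*u)*8 = ((8*3)*(-22/9))*8 = (24*(-22/9))*8 = -176/3*8 = -1408/3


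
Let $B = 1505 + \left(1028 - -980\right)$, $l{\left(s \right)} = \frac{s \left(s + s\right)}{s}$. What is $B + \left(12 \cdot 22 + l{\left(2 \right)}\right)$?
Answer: $3781$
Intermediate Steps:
$l{\left(s \right)} = 2 s$ ($l{\left(s \right)} = \frac{s 2 s}{s} = \frac{2 s^{2}}{s} = 2 s$)
$B = 3513$ ($B = 1505 + \left(1028 + 980\right) = 1505 + 2008 = 3513$)
$B + \left(12 \cdot 22 + l{\left(2 \right)}\right) = 3513 + \left(12 \cdot 22 + 2 \cdot 2\right) = 3513 + \left(264 + 4\right) = 3513 + 268 = 3781$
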